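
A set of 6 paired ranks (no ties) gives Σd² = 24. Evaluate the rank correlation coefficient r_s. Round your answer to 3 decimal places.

ρ = 1 − 6Σd² / [n(n²−1)] = 1 − 6×24 / (6×35)
  = 1 − 144/210 = 1 − 0.6857 ≈ 0.314

0.314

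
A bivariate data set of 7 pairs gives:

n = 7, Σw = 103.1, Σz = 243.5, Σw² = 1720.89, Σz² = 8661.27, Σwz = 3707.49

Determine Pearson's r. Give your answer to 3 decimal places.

0.616

r = (nΣwz − ΣwΣz) / √[(nΣw² − (Σw)²)(nΣz² − (Σz)²)]
Numerator: 7×3707.49 − 103.1×243.5 = 847.58
Denominator: √[(12046.23 − 10629.61)(60628.89 − 59292.25)] = √[1416.62 × 1336.64] = 1376.0490
r = 847.58 / 1376.0490 ≈ 0.616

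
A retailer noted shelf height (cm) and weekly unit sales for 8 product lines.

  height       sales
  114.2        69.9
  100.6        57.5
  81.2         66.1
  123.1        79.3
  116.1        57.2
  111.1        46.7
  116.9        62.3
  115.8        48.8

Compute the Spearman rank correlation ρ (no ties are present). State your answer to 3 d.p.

Rank height: 4, 2, 1, 8, 6, 3, 7, 5
Rank sales: 7, 4, 6, 8, 3, 1, 5, 2
d = rank(height) − rank(sales): -3, -2, -5, 0, 3, 2, 2, 3; Σd² = 64
ρ = 1 − 6Σd² / [n(n²−1)] = 1 − 6×64 / (8×63) = 1 − 384/504 ≈ 0.238

0.238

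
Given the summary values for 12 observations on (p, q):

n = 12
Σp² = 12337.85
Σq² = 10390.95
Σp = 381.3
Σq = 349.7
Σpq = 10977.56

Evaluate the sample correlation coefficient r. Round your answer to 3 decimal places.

r = (nΣpq − ΣpΣq) / √[(nΣp² − (Σp)²)(nΣq² − (Σq)²)]
Numerator: 12×10977.56 − 381.3×349.7 = -1609.89
Denominator: √[(148054.2 − 145389.69)(124691.4 − 122290.09)] = √[2664.51 × 2401.31] = 2529.4890
r = -1609.89 / 2529.4890 ≈ -0.636

-0.636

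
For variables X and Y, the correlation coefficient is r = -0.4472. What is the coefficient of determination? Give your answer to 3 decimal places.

0.200

r² = (-0.4472)² = 0.200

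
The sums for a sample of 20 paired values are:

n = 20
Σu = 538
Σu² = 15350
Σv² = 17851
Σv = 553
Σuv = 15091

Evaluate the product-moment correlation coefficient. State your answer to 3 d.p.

r = (nΣuv − ΣuΣv) / √[(nΣu² − (Σu)²)(nΣv² − (Σv)²)]
Numerator: 20×15091 − 538×553 = 4306
Denominator: √[(307000 − 289444)(357020 − 305809)] = √[17556 × 51211] = 29984.3345
r = 4306 / 29984.3345 ≈ 0.144

0.144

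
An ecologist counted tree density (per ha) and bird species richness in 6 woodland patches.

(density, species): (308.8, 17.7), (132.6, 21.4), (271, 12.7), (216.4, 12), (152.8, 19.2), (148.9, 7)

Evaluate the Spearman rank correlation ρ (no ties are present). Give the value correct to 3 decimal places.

Rank density: 6, 1, 5, 4, 3, 2
Rank species: 4, 6, 3, 2, 5, 1
d = rank(density) − rank(species): 2, -5, 2, 2, -2, 1; Σd² = 42
ρ = 1 − 6Σd² / [n(n²−1)] = 1 − 6×42 / (6×35) = 1 − 252/210 ≈ -0.200

-0.200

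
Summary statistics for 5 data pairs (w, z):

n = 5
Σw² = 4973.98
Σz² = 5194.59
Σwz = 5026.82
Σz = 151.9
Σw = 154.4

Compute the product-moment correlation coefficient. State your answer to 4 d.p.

0.9723

r = (nΣwz − ΣwΣz) / √[(nΣw² − (Σw)²)(nΣz² − (Σz)²)]
Numerator: 5×5026.82 − 154.4×151.9 = 1680.74
Denominator: √[(24869.9 − 23839.36)(25972.95 − 23073.61)] = √[1030.54 × 2899.34] = 1728.5502
r = 1680.74 / 1728.5502 ≈ 0.9723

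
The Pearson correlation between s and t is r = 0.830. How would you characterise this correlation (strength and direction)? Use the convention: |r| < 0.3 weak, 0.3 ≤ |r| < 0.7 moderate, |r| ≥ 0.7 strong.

strong positive

r = 0.830 > 0 so the relationship is positive.
|r| = 0.830, which falls in the strong range.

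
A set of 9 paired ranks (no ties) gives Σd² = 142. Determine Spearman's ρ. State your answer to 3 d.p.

-0.183

ρ = 1 − 6Σd² / [n(n²−1)] = 1 − 6×142 / (9×80)
  = 1 − 852/720 = 1 − 1.1833 ≈ -0.183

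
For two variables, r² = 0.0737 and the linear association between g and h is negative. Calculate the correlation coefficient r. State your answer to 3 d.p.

|r| = √0.0737 = 0.271
The association is negative, so r = −0.271.

-0.271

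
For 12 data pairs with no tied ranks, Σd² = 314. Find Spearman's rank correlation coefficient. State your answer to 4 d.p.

ρ = 1 − 6Σd² / [n(n²−1)] = 1 − 6×314 / (12×143)
  = 1 − 1884/1716 = 1 − 1.09790 ≈ -0.0979

-0.0979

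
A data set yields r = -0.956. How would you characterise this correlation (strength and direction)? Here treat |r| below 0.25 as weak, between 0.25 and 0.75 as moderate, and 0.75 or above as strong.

strong negative

r = -0.956 < 0 so the relationship is negative.
|r| = 0.956, which falls in the strong range.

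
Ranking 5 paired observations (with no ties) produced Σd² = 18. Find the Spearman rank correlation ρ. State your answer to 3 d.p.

0.100

ρ = 1 − 6Σd² / [n(n²−1)] = 1 − 6×18 / (5×24)
  = 1 − 108/120 = 1 − 0.9000 ≈ 0.100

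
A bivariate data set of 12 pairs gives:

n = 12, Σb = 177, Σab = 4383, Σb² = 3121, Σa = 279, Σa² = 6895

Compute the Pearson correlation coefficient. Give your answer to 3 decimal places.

0.587

r = (nΣab − ΣaΣb) / √[(nΣa² − (Σa)²)(nΣb² − (Σb)²)]
Numerator: 12×4383 − 279×177 = 3213
Denominator: √[(82740 − 77841)(37452 − 31329)] = √[4899 × 6123] = 5476.9131
r = 3213 / 5476.9131 ≈ 0.587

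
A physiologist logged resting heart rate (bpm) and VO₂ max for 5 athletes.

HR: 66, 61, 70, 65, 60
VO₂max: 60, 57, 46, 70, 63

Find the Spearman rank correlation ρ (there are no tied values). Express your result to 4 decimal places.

-0.5000

Rank HR: 4, 2, 5, 3, 1
Rank VO₂max: 3, 2, 1, 5, 4
d = rank(HR) − rank(VO₂max): 1, 0, 4, -2, -3; Σd² = 30
ρ = 1 − 6Σd² / [n(n²−1)] = 1 − 6×30 / (5×24) = 1 − 180/120 ≈ -0.5000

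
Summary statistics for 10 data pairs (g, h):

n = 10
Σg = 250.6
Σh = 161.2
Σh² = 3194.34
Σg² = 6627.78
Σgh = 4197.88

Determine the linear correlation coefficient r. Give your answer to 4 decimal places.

0.3476

r = (nΣgh − ΣgΣh) / √[(nΣg² − (Σg)²)(nΣh² − (Σh)²)]
Numerator: 10×4197.88 − 250.6×161.2 = 1582.08
Denominator: √[(66277.8 − 62800.36)(31943.4 − 25985.44)] = √[3477.44 × 5957.96] = 4551.7522
r = 1582.08 / 4551.7522 ≈ 0.3476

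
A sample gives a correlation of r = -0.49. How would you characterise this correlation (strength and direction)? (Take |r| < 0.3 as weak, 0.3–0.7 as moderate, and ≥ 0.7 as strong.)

r = -0.49 < 0 so the relationship is negative.
|r| = 0.49, which falls in the moderate range.

moderate negative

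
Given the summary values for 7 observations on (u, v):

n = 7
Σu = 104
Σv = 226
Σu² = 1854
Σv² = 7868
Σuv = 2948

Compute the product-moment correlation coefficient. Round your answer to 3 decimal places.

-0.975

r = (nΣuv − ΣuΣv) / √[(nΣu² − (Σu)²)(nΣv² − (Σv)²)]
Numerator: 7×2948 − 104×226 = -2868
Denominator: √[(12978 − 10816)(55076 − 51076)] = √[2162 × 4000] = 2940.7482
r = -2868 / 2940.7482 ≈ -0.975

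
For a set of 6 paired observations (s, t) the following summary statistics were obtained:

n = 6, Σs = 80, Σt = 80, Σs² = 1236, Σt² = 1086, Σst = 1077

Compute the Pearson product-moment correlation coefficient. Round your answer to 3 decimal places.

0.181

r = (nΣst − ΣsΣt) / √[(nΣs² − (Σs)²)(nΣt² − (Σt)²)]
Numerator: 6×1077 − 80×80 = 62
Denominator: √[(7416 − 6400)(6516 − 6400)] = √[1016 × 116] = 343.3016
r = 62 / 343.3016 ≈ 0.181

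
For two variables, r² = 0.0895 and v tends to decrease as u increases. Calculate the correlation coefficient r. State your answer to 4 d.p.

-0.2992

|r| = √0.0895 = 0.2992
The association is negative, so r = −0.2992.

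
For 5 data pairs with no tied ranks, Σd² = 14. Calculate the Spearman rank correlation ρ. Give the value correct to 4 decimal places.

0.3000

ρ = 1 − 6Σd² / [n(n²−1)] = 1 − 6×14 / (5×24)
  = 1 − 84/120 = 1 − 0.70000 ≈ 0.3000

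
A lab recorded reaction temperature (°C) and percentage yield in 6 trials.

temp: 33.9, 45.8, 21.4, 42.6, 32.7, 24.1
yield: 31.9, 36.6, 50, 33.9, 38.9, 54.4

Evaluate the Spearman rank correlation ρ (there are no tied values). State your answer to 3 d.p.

Rank temp: 4, 6, 1, 5, 3, 2
Rank yield: 1, 3, 5, 2, 4, 6
d = rank(temp) − rank(yield): 3, 3, -4, 3, -1, -4; Σd² = 60
ρ = 1 − 6Σd² / [n(n²−1)] = 1 − 6×60 / (6×35) = 1 − 360/210 ≈ -0.714

-0.714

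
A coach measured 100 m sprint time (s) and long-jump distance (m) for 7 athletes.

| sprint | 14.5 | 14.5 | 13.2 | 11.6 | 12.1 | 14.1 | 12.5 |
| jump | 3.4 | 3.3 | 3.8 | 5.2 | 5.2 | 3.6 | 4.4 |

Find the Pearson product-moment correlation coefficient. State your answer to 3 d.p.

n = 7, Σx = 92.5, Σy = 28.9, Σx² = 1230.77, Σy² = 123.29, Σxy = 376.31
nΣxy − ΣxΣy = 2634.17 − 2673.25 = -39.08
nΣx² − (Σx)² = 8615.39 − 8556.25 = 59.14; nΣy² − (Σy)² = 863.03 − 835.21 = 27.82
r = -39.08 / √(59.14 × 27.82) = -39.08 / 40.5620 ≈ -0.963

-0.963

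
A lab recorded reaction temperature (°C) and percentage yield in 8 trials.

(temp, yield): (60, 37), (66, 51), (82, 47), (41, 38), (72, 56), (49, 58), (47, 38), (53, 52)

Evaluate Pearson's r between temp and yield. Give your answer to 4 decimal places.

n = 8, Σx = 470, Σy = 377, Σx² = 28964, Σy² = 18271, Σxy = 22414
nΣxy − ΣxΣy = 179312 − 177190 = 2122
nΣx² − (Σx)² = 231712 − 220900 = 10812; nΣy² − (Σy)² = 146168 − 142129 = 4039
r = 2122 / √(10812 × 4039) = 2122 / 6608.3030 ≈ 0.3211

0.3211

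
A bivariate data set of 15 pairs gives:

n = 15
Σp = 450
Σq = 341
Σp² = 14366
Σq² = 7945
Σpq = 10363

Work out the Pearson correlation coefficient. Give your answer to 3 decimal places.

0.325

r = (nΣpq − ΣpΣq) / √[(nΣp² − (Σp)²)(nΣq² − (Σq)²)]
Numerator: 15×10363 − 450×341 = 1995
Denominator: √[(215490 − 202500)(119175 − 116281)] = √[12990 × 2894] = 6131.3180
r = 1995 / 6131.3180 ≈ 0.325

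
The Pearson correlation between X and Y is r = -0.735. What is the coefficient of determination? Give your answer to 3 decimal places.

r² = (-0.735)² = 0.540

0.540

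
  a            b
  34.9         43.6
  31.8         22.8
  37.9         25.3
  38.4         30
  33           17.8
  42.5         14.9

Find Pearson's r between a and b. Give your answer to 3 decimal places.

n = 6, Σa = 218.5, Σb = 154.4, Σa² = 8035.47, Σb² = 4499.74, Σab = 5578.2
nΣab − ΣaΣb = 33469.2 − 33736.4 = -267.2
nΣa² − (Σa)² = 48212.82 − 47742.25 = 470.57; nΣb² − (Σb)² = 26998.44 − 23839.36 = 3159.08
r = -267.2 / √(470.57 × 3159.08) = -267.2 / 1219.2491 ≈ -0.219

-0.219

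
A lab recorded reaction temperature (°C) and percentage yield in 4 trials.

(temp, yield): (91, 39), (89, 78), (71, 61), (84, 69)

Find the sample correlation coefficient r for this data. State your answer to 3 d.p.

-0.152

n = 4, Σx = 335, Σy = 247, Σx² = 28299, Σy² = 16087, Σxy = 20618
nΣxy − ΣxΣy = 82472 − 82745 = -273
nΣx² − (Σx)² = 113196 − 112225 = 971; nΣy² − (Σy)² = 64348 − 61009 = 3339
r = -273 / √(971 × 3339) = -273 / 1800.6024 ≈ -0.152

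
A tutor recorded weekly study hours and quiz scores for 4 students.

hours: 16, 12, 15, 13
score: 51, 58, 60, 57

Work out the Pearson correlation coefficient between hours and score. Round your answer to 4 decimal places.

n = 4, Σx = 56, Σy = 226, Σx² = 794, Σy² = 12814, Σxy = 3153
nΣxy − ΣxΣy = 12612 − 12656 = -44
nΣx² − (Σx)² = 3176 − 3136 = 40; nΣy² − (Σy)² = 51256 − 51076 = 180
r = -44 / √(40 × 180) = -44 / 84.8528 ≈ -0.5185

-0.5185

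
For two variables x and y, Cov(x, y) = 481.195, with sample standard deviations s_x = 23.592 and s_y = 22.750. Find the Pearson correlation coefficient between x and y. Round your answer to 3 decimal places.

0.897

r = Cov(x,y) / (s_x · s_y) = 481.195 / (23.592 × 22.750)
  = 481.195 / 536.7180 ≈ 0.897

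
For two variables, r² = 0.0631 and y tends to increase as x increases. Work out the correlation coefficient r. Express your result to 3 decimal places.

|r| = √0.0631 = 0.251
The association is positive, so r = 0.251.

0.251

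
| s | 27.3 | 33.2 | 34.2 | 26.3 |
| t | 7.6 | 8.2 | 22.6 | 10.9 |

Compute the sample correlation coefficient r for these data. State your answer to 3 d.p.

n = 4, Σs = 121, Σt = 49.3, Σs² = 3708.86, Σt² = 754.57, Σst = 1539.31
nΣst − ΣsΣt = 6157.24 − 5965.3 = 191.94
nΣs² − (Σs)² = 14835.44 − 14641 = 194.44; nΣt² − (Σt)² = 3018.28 − 2430.49 = 587.79
r = 191.94 / √(194.44 × 587.79) = 191.94 / 338.0679 ≈ 0.568

0.568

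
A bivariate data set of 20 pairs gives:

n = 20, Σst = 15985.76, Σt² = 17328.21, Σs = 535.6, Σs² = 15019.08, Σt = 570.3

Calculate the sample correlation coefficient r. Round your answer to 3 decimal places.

r = (nΣst − ΣsΣt) / √[(nΣs² − (Σs)²)(nΣt² − (Σt)²)]
Numerator: 20×15985.76 − 535.6×570.3 = 14262.52
Denominator: √[(300381.6 − 286867.36)(346564.2 − 325242.09)] = √[13514.24 × 21322.11] = 16975.0438
r = 14262.52 / 16975.0438 ≈ 0.840

0.840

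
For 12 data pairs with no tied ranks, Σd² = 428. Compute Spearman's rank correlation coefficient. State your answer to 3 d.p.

-0.497

ρ = 1 − 6Σd² / [n(n²−1)] = 1 − 6×428 / (12×143)
  = 1 − 2568/1716 = 1 − 1.4965 ≈ -0.497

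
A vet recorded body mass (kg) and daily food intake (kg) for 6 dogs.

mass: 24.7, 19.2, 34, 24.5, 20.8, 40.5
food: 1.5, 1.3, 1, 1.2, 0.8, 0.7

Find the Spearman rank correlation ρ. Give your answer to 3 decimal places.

Rank mass: 4, 1, 5, 3, 2, 6
Rank food: 6, 5, 3, 4, 2, 1
d = rank(mass) − rank(food): -2, -4, 2, -1, 0, 5; Σd² = 50
ρ = 1 − 6Σd² / [n(n²−1)] = 1 − 6×50 / (6×35) = 1 − 300/210 ≈ -0.429

-0.429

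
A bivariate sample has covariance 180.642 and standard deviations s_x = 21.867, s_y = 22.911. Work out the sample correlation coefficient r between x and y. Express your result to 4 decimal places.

r = Cov(x,y) / (s_x · s_y) = 180.642 / (21.867 × 22.911)
  = 180.642 / 500.9948 ≈ 0.3606

0.3606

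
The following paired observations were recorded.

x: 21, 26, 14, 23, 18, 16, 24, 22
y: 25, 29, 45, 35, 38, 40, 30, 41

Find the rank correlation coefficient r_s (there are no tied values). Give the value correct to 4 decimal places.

Rank x: 4, 8, 1, 6, 3, 2, 7, 5
Rank y: 1, 2, 8, 4, 5, 6, 3, 7
d = rank(x) − rank(y): 3, 6, -7, 2, -2, -4, 4, -2; Σd² = 138
ρ = 1 − 6Σd² / [n(n²−1)] = 1 − 6×138 / (8×63) = 1 − 828/504 ≈ -0.6429

-0.6429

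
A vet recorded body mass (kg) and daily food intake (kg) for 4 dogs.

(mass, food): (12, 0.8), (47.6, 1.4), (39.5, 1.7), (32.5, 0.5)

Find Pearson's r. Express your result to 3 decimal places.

0.594

n = 4, Σx = 131.6, Σy = 4.4, Σx² = 5026.26, Σy² = 5.74, Σxy = 159.64
nΣxy − ΣxΣy = 638.56 − 579.04 = 59.52
nΣx² − (Σx)² = 20105.04 − 17318.56 = 2786.48; nΣy² − (Σy)² = 22.96 − 19.36 = 3.6
r = 59.52 / √(2786.48 × 3.6) = 59.52 / 100.1565 ≈ 0.594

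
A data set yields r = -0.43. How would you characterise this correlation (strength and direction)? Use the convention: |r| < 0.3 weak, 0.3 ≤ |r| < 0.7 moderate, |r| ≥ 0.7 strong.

moderate negative

r = -0.43 < 0 so the relationship is negative.
|r| = 0.43, which falls in the moderate range.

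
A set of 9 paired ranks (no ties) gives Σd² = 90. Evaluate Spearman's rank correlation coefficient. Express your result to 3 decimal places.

ρ = 1 − 6Σd² / [n(n²−1)] = 1 − 6×90 / (9×80)
  = 1 − 540/720 = 1 − 0.7500 ≈ 0.250

0.250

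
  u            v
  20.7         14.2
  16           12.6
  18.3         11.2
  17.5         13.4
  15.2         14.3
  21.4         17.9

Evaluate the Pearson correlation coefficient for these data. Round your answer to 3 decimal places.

0.546

n = 6, Σu = 109.1, Σv = 83.6, Σu² = 2014.63, Σv² = 1190.3, Σuv = 1535.42
nΣuv − ΣuΣv = 9212.52 − 9120.76 = 91.76
nΣu² − (Σu)² = 12087.78 − 11902.81 = 184.97; nΣv² − (Σv)² = 7141.8 − 6988.96 = 152.84
r = 91.76 / √(184.97 × 152.84) = 91.76 / 168.1393 ≈ 0.546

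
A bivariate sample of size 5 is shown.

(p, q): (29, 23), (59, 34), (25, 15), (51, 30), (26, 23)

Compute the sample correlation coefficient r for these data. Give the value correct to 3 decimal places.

0.919

n = 5, Σp = 190, Σq = 125, Σp² = 8224, Σq² = 3339, Σpq = 5176
nΣpq − ΣpΣq = 25880 − 23750 = 2130
nΣp² − (Σp)² = 41120 − 36100 = 5020; nΣq² − (Σq)² = 16695 − 15625 = 1070
r = 2130 / √(5020 × 1070) = 2130 / 2317.6281 ≈ 0.919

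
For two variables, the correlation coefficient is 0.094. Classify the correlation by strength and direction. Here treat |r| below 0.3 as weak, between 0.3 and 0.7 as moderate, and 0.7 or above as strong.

weak positive

r = 0.094 > 0 so the relationship is positive.
|r| = 0.094, which falls in the weak range.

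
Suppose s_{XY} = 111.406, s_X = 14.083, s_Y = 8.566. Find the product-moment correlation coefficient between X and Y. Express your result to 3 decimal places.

r = Cov(X,Y) / (s_X · s_Y) = 111.406 / (14.083 × 8.566)
  = 111.406 / 120.6350 ≈ 0.923

0.923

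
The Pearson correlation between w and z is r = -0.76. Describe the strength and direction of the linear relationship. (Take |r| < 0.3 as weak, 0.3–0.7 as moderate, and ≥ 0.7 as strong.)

r = -0.76 < 0 so the relationship is negative.
|r| = 0.76, which falls in the strong range.

strong negative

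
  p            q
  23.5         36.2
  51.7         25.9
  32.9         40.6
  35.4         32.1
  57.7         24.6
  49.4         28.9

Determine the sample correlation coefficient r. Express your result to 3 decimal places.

-0.876

n = 6, Σp = 250.6, Σq = 188.3, Σp² = 11330.36, Σq² = 6100.39, Σpq = 7508.89
nΣpq − ΣpΣq = 45053.34 − 47187.98 = -2134.64
nΣp² − (Σp)² = 67982.16 − 62800.36 = 5181.8; nΣq² − (Σq)² = 36602.34 − 35456.89 = 1145.45
r = -2134.64 / √(5181.8 × 1145.45) = -2134.64 / 2436.2867 ≈ -0.876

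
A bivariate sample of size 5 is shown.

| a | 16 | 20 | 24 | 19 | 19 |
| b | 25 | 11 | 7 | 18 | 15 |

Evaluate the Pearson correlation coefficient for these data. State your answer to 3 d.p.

-0.942

n = 5, Σa = 98, Σb = 76, Σa² = 1954, Σb² = 1344, Σab = 1415
nΣab − ΣaΣb = 7075 − 7448 = -373
nΣa² − (Σa)² = 9770 − 9604 = 166; nΣb² − (Σb)² = 6720 − 5776 = 944
r = -373 / √(166 × 944) = -373 / 395.8586 ≈ -0.942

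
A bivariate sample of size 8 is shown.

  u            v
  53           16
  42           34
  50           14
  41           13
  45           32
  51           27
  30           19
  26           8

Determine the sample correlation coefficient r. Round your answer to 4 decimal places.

n = 8, Σu = 338, Σv = 163, Σu² = 14956, Σv² = 3955, Σuv = 7104
nΣuv − ΣuΣv = 56832 − 55094 = 1738
nΣu² − (Σu)² = 119648 − 114244 = 5404; nΣv² − (Σv)² = 31640 − 26569 = 5071
r = 1738 / √(5404 × 5071) = 1738 / 5234.8528 ≈ 0.3320

0.3320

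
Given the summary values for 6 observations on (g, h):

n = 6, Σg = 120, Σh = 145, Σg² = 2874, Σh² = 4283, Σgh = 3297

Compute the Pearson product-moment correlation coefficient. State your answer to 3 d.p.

0.653

r = (nΣgh − ΣgΣh) / √[(nΣg² − (Σg)²)(nΣh² − (Σh)²)]
Numerator: 6×3297 − 120×145 = 2382
Denominator: √[(17244 − 14400)(25698 − 21025)] = √[2844 × 4673] = 3645.5469
r = 2382 / 3645.5469 ≈ 0.653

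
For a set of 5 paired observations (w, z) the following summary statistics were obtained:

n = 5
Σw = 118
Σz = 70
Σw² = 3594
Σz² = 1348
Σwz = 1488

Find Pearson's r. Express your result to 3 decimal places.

-0.301

r = (nΣwz − ΣwΣz) / √[(nΣw² − (Σw)²)(nΣz² − (Σz)²)]
Numerator: 5×1488 − 118×70 = -820
Denominator: √[(17970 − 13924)(6740 − 4900)] = √[4046 × 1840] = 2728.4868
r = -820 / 2728.4868 ≈ -0.301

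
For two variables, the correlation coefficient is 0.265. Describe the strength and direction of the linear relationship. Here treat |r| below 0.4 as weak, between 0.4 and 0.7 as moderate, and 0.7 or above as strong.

weak positive

r = 0.265 > 0 so the relationship is positive.
|r| = 0.265, which falls in the weak range.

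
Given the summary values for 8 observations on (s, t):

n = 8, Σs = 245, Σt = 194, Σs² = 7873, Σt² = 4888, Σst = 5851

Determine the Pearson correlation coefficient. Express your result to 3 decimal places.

r = (nΣst − ΣsΣt) / √[(nΣs² − (Σs)²)(nΣt² − (Σt)²)]
Numerator: 8×5851 − 245×194 = -722
Denominator: √[(62984 − 60025)(39104 − 37636)] = √[2959 × 1468] = 2084.1814
r = -722 / 2084.1814 ≈ -0.346

-0.346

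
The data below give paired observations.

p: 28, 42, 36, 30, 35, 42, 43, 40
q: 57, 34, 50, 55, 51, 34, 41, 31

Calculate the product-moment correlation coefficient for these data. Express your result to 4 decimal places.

-0.8916

n = 8, Σp = 296, Σq = 353, Σp² = 11182, Σq² = 16329, Σpq = 12690
nΣpq − ΣpΣq = 101520 − 104488 = -2968
nΣp² − (Σp)² = 89456 − 87616 = 1840; nΣq² − (Σq)² = 130632 − 124609 = 6023
r = -2968 / √(1840 × 6023) = -2968 / 3329.0119 ≈ -0.8916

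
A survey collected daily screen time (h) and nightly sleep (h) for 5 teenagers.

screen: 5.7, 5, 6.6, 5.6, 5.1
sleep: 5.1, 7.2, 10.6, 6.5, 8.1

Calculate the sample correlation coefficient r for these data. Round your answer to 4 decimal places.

n = 5, Σx = 28, Σy = 37.5, Σx² = 158.42, Σy² = 298.07, Σxy = 212.74
nΣxy − ΣxΣy = 1063.7 − 1050 = 13.7
nΣx² − (Σx)² = 792.1 − 784 = 8.1; nΣy² − (Σy)² = 1490.35 − 1406.25 = 84.1
r = 13.7 / √(8.1 × 84.1) = 13.7 / 26.1000 ≈ 0.5249

0.5249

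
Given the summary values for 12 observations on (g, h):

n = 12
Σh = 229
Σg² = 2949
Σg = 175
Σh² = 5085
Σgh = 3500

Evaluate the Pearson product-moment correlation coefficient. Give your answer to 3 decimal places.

0.301

r = (nΣgh − ΣgΣh) / √[(nΣg² − (Σg)²)(nΣh² − (Σh)²)]
Numerator: 12×3500 − 175×229 = 1925
Denominator: √[(35388 − 30625)(61020 − 52441)] = √[4763 × 8579] = 6392.3217
r = 1925 / 6392.3217 ≈ 0.301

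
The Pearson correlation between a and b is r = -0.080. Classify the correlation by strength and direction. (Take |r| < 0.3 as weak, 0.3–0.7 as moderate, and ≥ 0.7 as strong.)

r = -0.080 < 0 so the relationship is negative.
|r| = 0.080, which falls in the weak range.

weak negative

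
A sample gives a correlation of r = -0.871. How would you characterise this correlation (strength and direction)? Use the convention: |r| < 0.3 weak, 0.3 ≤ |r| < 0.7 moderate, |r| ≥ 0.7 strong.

r = -0.871 < 0 so the relationship is negative.
|r| = 0.871, which falls in the strong range.

strong negative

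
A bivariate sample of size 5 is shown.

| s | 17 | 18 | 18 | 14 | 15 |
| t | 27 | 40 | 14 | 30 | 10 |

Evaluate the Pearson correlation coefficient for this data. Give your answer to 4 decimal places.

n = 5, Σs = 82, Σt = 121, Σs² = 1358, Σt² = 3525, Σst = 2001
nΣst − ΣsΣt = 10005 − 9922 = 83
nΣs² − (Σs)² = 6790 − 6724 = 66; nΣt² − (Σt)² = 17625 − 14641 = 2984
r = 83 / √(66 × 2984) = 83 / 443.7837 ≈ 0.1870

0.1870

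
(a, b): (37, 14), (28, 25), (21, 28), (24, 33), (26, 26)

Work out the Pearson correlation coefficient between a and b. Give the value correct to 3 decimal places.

n = 5, Σa = 136, Σb = 126, Σa² = 3846, Σb² = 3370, Σab = 3274
nΣab − ΣaΣb = 16370 − 17136 = -766
nΣa² − (Σa)² = 19230 − 18496 = 734; nΣb² − (Σb)² = 16850 − 15876 = 974
r = -766 / √(734 × 974) = -766 / 845.5271 ≈ -0.906

-0.906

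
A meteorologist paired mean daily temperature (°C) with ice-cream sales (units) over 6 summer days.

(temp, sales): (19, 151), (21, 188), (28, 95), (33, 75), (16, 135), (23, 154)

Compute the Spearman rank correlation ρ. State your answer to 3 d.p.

-0.486

Rank temp: 2, 3, 5, 6, 1, 4
Rank sales: 4, 6, 2, 1, 3, 5
d = rank(temp) − rank(sales): -2, -3, 3, 5, -2, -1; Σd² = 52
ρ = 1 − 6Σd² / [n(n²−1)] = 1 − 6×52 / (6×35) = 1 − 312/210 ≈ -0.486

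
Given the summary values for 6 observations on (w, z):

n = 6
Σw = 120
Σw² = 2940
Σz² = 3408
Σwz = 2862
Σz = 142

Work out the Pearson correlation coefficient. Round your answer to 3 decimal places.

0.138

r = (nΣwz − ΣwΣz) / √[(nΣw² − (Σw)²)(nΣz² − (Σz)²)]
Numerator: 6×2862 − 120×142 = 132
Denominator: √[(17640 − 14400)(20448 − 20164)] = √[3240 × 284] = 959.2497
r = 132 / 959.2497 ≈ 0.138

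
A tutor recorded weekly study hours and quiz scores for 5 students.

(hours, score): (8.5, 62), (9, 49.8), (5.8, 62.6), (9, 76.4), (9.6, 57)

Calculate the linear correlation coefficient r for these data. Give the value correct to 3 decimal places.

n = 5, Σx = 41.9, Σy = 307.8, Σx² = 360.05, Σy² = 19328.76, Σxy = 2573.08
nΣxy − ΣxΣy = 12865.4 − 12896.82 = -31.42
nΣx² − (Σx)² = 1800.25 − 1755.61 = 44.64; nΣy² − (Σy)² = 96643.8 − 94740.84 = 1902.96
r = -31.42 / √(44.64 × 1902.96) = -31.42 / 291.4586 ≈ -0.108

-0.108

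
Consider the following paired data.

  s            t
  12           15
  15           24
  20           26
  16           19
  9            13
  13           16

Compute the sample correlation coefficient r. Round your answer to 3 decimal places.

n = 6, Σs = 85, Σt = 113, Σs² = 1275, Σt² = 2263, Σst = 1689
nΣst − ΣsΣt = 10134 − 9605 = 529
nΣs² − (Σs)² = 7650 − 7225 = 425; nΣt² − (Σt)² = 13578 − 12769 = 809
r = 529 / √(425 × 809) = 529 / 586.3659 ≈ 0.902

0.902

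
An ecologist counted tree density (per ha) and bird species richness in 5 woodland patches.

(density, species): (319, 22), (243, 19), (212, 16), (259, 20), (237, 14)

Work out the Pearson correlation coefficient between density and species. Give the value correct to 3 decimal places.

0.803

n = 5, Σx = 1270, Σy = 91, Σx² = 329004, Σy² = 1697, Σxy = 23525
nΣxy − ΣxΣy = 117625 − 115570 = 2055
nΣx² − (Σx)² = 1645020 − 1612900 = 32120; nΣy² − (Σy)² = 8485 − 8281 = 204
r = 2055 / √(32120 × 204) = 2055 / 2559.7812 ≈ 0.803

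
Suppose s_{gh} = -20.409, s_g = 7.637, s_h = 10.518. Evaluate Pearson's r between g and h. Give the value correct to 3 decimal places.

r = Cov(g,h) / (s_g · s_h) = -20.409 / (7.637 × 10.518)
  = -20.409 / 80.3260 ≈ -0.254

-0.254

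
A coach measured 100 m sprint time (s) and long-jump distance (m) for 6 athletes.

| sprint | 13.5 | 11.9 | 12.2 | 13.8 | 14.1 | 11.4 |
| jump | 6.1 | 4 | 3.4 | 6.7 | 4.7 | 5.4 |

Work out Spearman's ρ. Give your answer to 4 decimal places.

0.3143

Rank sprint: 4, 2, 3, 5, 6, 1
Rank jump: 5, 2, 1, 6, 3, 4
d = rank(sprint) − rank(jump): -1, 0, 2, -1, 3, -3; Σd² = 24
ρ = 1 − 6Σd² / [n(n²−1)] = 1 − 6×24 / (6×35) = 1 − 144/210 ≈ 0.3143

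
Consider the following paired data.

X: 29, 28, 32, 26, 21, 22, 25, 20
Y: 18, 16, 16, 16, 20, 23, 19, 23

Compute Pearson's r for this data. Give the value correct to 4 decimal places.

n = 8, ΣX = 203, ΣY = 151, ΣX² = 5275, ΣY² = 2911, ΣXY = 3759
nΣXY − ΣXΣY = 30072 − 30653 = -581
nΣX² − (ΣX)² = 42200 − 41209 = 991; nΣY² − (ΣY)² = 23288 − 22801 = 487
r = -581 / √(991 × 487) = -581 / 694.7064 ≈ -0.8363

-0.8363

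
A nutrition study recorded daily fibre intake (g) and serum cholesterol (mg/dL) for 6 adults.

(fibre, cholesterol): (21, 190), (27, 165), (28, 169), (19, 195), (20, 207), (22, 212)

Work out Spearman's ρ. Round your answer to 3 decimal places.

-0.543

Rank fibre: 3, 5, 6, 1, 2, 4
Rank cholesterol: 3, 1, 2, 4, 5, 6
d = rank(fibre) − rank(cholesterol): 0, 4, 4, -3, -3, -2; Σd² = 54
ρ = 1 − 6Σd² / [n(n²−1)] = 1 − 6×54 / (6×35) = 1 − 324/210 ≈ -0.543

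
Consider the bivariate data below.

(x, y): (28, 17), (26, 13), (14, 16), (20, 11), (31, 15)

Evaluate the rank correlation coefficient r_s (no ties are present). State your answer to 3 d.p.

0.200

Rank x: 4, 3, 1, 2, 5
Rank y: 5, 2, 4, 1, 3
d = rank(x) − rank(y): -1, 1, -3, 1, 2; Σd² = 16
ρ = 1 − 6Σd² / [n(n²−1)] = 1 − 6×16 / (5×24) = 1 − 96/120 ≈ 0.200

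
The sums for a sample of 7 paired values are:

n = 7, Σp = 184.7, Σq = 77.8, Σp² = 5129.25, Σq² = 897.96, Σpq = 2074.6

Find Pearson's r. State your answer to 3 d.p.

0.236

r = (nΣpq − ΣpΣq) / √[(nΣp² − (Σp)²)(nΣq² − (Σq)²)]
Numerator: 7×2074.6 − 184.7×77.8 = 152.54
Denominator: √[(35904.75 − 34114.09)(6285.72 − 6052.84)] = √[1790.66 × 232.88] = 645.7623
r = 152.54 / 645.7623 ≈ 0.236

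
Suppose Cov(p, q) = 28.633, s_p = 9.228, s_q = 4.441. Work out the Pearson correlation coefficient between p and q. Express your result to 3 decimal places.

0.699

r = Cov(p,q) / (s_p · s_q) = 28.633 / (9.228 × 4.441)
  = 28.633 / 40.9815 ≈ 0.699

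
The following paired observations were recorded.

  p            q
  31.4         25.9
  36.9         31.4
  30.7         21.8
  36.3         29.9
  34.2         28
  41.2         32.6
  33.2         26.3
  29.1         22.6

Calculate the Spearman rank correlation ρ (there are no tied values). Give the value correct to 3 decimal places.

Rank p: 3, 7, 2, 6, 5, 8, 4, 1
Rank q: 3, 7, 1, 6, 5, 8, 4, 2
d = rank(p) − rank(q): 0, 0, 1, 0, 0, 0, 0, -1; Σd² = 2
ρ = 1 − 6Σd² / [n(n²−1)] = 1 − 6×2 / (8×63) = 1 − 12/504 ≈ 0.976

0.976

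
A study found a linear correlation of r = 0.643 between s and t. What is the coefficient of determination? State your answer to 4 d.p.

r² = (0.643)² = 0.4134

0.4134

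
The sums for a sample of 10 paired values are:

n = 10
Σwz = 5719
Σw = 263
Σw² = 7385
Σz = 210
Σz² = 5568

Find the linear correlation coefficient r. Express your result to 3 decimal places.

0.266

r = (nΣwz − ΣwΣz) / √[(nΣw² − (Σw)²)(nΣz² − (Σz)²)]
Numerator: 10×5719 − 263×210 = 1960
Denominator: √[(73850 − 69169)(55680 − 44100)] = √[4681 × 11580] = 7362.4711
r = 1960 / 7362.4711 ≈ 0.266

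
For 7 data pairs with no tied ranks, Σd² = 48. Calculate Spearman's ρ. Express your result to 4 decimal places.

0.1429

ρ = 1 − 6Σd² / [n(n²−1)] = 1 − 6×48 / (7×48)
  = 1 − 288/336 = 1 − 0.85714 ≈ 0.1429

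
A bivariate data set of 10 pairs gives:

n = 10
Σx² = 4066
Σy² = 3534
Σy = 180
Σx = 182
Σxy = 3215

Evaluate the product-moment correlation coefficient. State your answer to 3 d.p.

-0.130

r = (nΣxy − ΣxΣy) / √[(nΣx² − (Σx)²)(nΣy² − (Σy)²)]
Numerator: 10×3215 − 182×180 = -610
Denominator: √[(40660 − 33124)(35340 − 32400)] = √[7536 × 2940] = 4706.9990
r = -610 / 4706.9990 ≈ -0.130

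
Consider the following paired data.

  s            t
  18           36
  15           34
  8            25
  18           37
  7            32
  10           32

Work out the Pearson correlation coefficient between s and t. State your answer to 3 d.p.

0.804

n = 6, Σs = 76, Σt = 196, Σs² = 1086, Σt² = 6494, Σst = 2568
nΣst − ΣsΣt = 15408 − 14896 = 512
nΣs² − (Σs)² = 6516 − 5776 = 740; nΣt² − (Σt)² = 38964 − 38416 = 548
r = 512 / √(740 × 548) = 512 / 636.8045 ≈ 0.804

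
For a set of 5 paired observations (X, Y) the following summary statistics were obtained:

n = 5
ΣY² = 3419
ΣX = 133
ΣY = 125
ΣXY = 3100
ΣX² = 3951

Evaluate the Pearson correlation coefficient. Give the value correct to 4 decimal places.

-0.6455

r = (nΣXY − ΣXΣY) / √[(nΣX² − (ΣX)²)(nΣY² − (ΣY)²)]
Numerator: 5×3100 − 133×125 = -1125
Denominator: √[(19755 − 17689)(17095 − 15625)] = √[2066 × 1470] = 1742.7048
r = -1125 / 1742.7048 ≈ -0.6455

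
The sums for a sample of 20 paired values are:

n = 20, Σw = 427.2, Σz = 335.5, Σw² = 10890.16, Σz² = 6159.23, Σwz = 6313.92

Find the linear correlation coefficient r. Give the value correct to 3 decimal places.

-0.880

r = (nΣwz − ΣwΣz) / √[(nΣw² − (Σw)²)(nΣz² − (Σz)²)]
Numerator: 20×6313.92 − 427.2×335.5 = -17047.2
Denominator: √[(217803.2 − 182499.84)(123184.6 − 112560.25)] = √[35303.36 × 10624.35] = 19366.8597
r = -17047.2 / 19366.8597 ≈ -0.880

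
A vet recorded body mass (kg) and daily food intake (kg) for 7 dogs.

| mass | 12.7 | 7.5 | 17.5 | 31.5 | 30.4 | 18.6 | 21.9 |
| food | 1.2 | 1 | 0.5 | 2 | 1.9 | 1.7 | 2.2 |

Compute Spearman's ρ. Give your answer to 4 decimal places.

Rank mass: 2, 1, 3, 7, 6, 4, 5
Rank food: 3, 2, 1, 6, 5, 4, 7
d = rank(mass) − rank(food): -1, -1, 2, 1, 1, 0, -2; Σd² = 12
ρ = 1 − 6Σd² / [n(n²−1)] = 1 − 6×12 / (7×48) = 1 − 72/336 ≈ 0.7857

0.7857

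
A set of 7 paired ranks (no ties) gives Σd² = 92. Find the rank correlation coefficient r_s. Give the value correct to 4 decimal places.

ρ = 1 − 6Σd² / [n(n²−1)] = 1 − 6×92 / (7×48)
  = 1 − 552/336 = 1 − 1.64286 ≈ -0.6429

-0.6429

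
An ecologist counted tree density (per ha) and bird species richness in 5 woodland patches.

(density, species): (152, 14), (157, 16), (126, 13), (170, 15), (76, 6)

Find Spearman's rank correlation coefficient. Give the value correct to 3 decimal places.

Rank density: 3, 4, 2, 5, 1
Rank species: 3, 5, 2, 4, 1
d = rank(density) − rank(species): 0, -1, 0, 1, 0; Σd² = 2
ρ = 1 − 6Σd² / [n(n²−1)] = 1 − 6×2 / (5×24) = 1 − 12/120 ≈ 0.900

0.900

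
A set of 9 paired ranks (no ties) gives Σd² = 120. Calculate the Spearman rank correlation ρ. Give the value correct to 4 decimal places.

0.0000

ρ = 1 − 6Σd² / [n(n²−1)] = 1 − 6×120 / (9×80)
  = 1 − 720/720 = 1 − 1.00000 ≈ 0.0000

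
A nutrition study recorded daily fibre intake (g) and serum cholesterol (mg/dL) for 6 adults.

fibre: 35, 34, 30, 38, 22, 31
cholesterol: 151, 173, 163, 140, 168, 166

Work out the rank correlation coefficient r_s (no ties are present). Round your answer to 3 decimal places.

Rank fibre: 5, 4, 2, 6, 1, 3
Rank cholesterol: 2, 6, 3, 1, 5, 4
d = rank(fibre) − rank(cholesterol): 3, -2, -1, 5, -4, -1; Σd² = 56
ρ = 1 − 6Σd² / [n(n²−1)] = 1 − 6×56 / (6×35) = 1 − 336/210 ≈ -0.600

-0.600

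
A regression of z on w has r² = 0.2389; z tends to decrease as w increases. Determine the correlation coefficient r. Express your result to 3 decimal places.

|r| = √0.2389 = 0.489
The association is negative, so r = −0.489.

-0.489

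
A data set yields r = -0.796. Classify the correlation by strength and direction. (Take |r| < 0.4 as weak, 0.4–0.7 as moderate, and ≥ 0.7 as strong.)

strong negative

r = -0.796 < 0 so the relationship is negative.
|r| = 0.796, which falls in the strong range.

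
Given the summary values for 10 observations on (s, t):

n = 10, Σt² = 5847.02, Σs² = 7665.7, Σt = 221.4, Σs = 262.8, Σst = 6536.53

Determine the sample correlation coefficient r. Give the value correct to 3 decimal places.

r = (nΣst − ΣsΣt) / √[(nΣs² − (Σs)²)(nΣt² − (Σt)²)]
Numerator: 10×6536.53 − 262.8×221.4 = 7181.38
Denominator: √[(76657 − 69063.84)(58470.2 − 49017.96)] = √[7593.16 × 9452.24] = 8471.8576
r = 7181.38 / 8471.8576 ≈ 0.848

0.848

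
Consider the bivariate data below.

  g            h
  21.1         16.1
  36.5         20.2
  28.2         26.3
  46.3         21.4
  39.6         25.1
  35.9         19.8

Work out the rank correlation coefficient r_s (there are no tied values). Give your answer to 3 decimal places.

Rank g: 1, 4, 2, 6, 5, 3
Rank h: 1, 3, 6, 4, 5, 2
d = rank(g) − rank(h): 0, 1, -4, 2, 0, 1; Σd² = 22
ρ = 1 − 6Σd² / [n(n²−1)] = 1 − 6×22 / (6×35) = 1 − 132/210 ≈ 0.371

0.371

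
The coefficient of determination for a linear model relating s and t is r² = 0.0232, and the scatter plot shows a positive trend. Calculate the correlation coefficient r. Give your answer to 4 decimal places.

0.1523

|r| = √0.0232 = 0.1523
The association is positive, so r = 0.1523.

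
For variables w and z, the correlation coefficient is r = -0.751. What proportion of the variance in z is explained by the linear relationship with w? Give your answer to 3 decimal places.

r² = (-0.751)² = 0.564

0.564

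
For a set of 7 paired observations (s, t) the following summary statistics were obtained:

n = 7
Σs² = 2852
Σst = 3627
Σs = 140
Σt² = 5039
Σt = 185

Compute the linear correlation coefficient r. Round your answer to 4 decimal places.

r = (nΣst − ΣsΣt) / √[(nΣs² − (Σs)²)(nΣt² − (Σt)²)]
Numerator: 7×3627 − 140×185 = -511
Denominator: √[(19964 − 19600)(35273 − 34225)] = √[364 × 1048] = 617.6342
r = -511 / 617.6342 ≈ -0.8274

-0.8274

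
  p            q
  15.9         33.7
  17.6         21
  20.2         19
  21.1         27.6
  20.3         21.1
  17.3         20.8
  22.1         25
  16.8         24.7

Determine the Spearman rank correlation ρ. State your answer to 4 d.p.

Rank p: 1, 4, 5, 7, 6, 3, 8, 2
Rank q: 8, 3, 1, 7, 4, 2, 6, 5
d = rank(p) − rank(q): -7, 1, 4, 0, 2, 1, 2, -3; Σd² = 84
ρ = 1 − 6Σd² / [n(n²−1)] = 1 − 6×84 / (8×63) = 1 − 504/504 ≈ 0.0000

0.0000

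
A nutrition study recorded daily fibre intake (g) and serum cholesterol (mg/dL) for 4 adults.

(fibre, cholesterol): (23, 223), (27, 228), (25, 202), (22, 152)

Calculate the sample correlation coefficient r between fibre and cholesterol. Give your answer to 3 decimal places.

0.683

n = 4, Σx = 97, Σy = 805, Σx² = 2367, Σy² = 165621, Σxy = 19679
nΣxy − ΣxΣy = 78716 − 78085 = 631
nΣx² − (Σx)² = 9468 − 9409 = 59; nΣy² − (Σy)² = 662484 − 648025 = 14459
r = 631 / √(59 × 14459) = 631 / 923.6238 ≈ 0.683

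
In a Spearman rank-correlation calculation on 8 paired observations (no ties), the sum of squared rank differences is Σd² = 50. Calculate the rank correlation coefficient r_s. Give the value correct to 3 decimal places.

ρ = 1 − 6Σd² / [n(n²−1)] = 1 − 6×50 / (8×63)
  = 1 − 300/504 = 1 − 0.5952 ≈ 0.405

0.405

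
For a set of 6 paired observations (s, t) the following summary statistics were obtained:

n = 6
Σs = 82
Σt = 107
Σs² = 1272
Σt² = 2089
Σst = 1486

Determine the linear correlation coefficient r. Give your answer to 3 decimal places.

0.143

r = (nΣst − ΣsΣt) / √[(nΣs² − (Σs)²)(nΣt² − (Σt)²)]
Numerator: 6×1486 − 82×107 = 142
Denominator: √[(7632 − 6724)(12534 − 11449)] = √[908 × 1085] = 992.5623
r = 142 / 992.5623 ≈ 0.143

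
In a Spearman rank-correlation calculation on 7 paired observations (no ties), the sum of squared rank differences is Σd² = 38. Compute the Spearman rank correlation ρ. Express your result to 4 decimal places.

ρ = 1 − 6Σd² / [n(n²−1)] = 1 − 6×38 / (7×48)
  = 1 − 228/336 = 1 − 0.67857 ≈ 0.3214

0.3214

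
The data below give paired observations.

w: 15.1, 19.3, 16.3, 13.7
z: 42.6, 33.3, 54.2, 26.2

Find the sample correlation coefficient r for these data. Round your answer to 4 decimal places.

0.1376

n = 4, Σw = 64.4, Σz = 156.3, Σw² = 1053.88, Σz² = 6547.73, Σwz = 2528.35
nΣwz − ΣwΣz = 10113.4 − 10065.72 = 47.68
nΣw² − (Σw)² = 4215.52 − 4147.36 = 68.16; nΣz² − (Σz)² = 26190.92 − 24429.69 = 1761.23
r = 47.68 / √(68.16 × 1761.23) = 47.68 / 346.4757 ≈ 0.1376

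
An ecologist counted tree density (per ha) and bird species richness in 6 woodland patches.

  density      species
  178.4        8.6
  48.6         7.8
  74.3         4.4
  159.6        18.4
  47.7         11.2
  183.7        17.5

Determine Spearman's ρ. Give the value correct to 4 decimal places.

0.3714

Rank density: 5, 2, 3, 4, 1, 6
Rank species: 3, 2, 1, 6, 4, 5
d = rank(density) − rank(species): 2, 0, 2, -2, -3, 1; Σd² = 22
ρ = 1 − 6Σd² / [n(n²−1)] = 1 − 6×22 / (6×35) = 1 − 132/210 ≈ 0.3714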